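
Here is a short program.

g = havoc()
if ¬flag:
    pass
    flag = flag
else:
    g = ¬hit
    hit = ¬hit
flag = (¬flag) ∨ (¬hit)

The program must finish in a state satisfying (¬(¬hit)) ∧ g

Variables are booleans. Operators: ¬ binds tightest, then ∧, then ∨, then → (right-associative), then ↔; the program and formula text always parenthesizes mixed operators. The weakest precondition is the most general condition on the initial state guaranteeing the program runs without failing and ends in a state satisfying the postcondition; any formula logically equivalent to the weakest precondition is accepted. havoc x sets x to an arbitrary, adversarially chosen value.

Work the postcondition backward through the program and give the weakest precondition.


Working backward. After the program, the postcondition (¬(¬hit)) ∧ g must hold; in canonical form it is hit ∧ g.
Before flag := (¬flag) ∨ (¬hit): hit ∧ g
Then branch requires hit ∧ g; else branch requires ¬hit.
Before the if: ((¬flag) → (hit ∧ g)) ∧ (flag → (¬hit))
Before havoc g: ((¬flag) → hit) ∧ (flag → (¬hit)) ∧ flag
Answer: WP = ((¬flag) → hit) ∧ (flag → (¬hit)) ∧ flag


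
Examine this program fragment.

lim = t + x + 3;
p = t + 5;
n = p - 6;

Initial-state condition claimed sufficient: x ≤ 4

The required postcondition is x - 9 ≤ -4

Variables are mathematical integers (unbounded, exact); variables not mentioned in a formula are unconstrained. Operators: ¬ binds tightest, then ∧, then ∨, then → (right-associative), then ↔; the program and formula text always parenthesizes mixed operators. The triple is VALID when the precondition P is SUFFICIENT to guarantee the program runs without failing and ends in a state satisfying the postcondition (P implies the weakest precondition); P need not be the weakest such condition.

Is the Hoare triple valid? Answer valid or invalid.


Working backward. After the program, the postcondition x - 9 ≤ -4 must hold; in canonical form it is x ≤ 5.
Before n := p - 6: x ≤ 5
Before p := t + 5: x ≤ 5
Before lim := t + x + 3: x ≤ 5
The weakest precondition is x ≤ 5.
Check whether x ≤ 4 implies it.
Every state satisfying the precondition satisfies the weakest precondition: the implication holds.
Answer: valid


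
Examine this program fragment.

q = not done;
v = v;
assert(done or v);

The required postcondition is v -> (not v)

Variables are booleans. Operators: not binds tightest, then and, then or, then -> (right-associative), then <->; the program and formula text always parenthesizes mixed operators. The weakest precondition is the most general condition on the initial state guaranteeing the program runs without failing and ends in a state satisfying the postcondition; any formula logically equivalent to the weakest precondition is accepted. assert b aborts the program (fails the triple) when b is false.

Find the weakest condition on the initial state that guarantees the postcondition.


Working backward. After the program, v -> (not v) must hold.
Before assert done or v: (done or v) and (v -> (not v))
Before v := v: (done or v) and (v -> (not v))
Before q := not done: (done or v) and (v -> (not v))
Answer: WP = (done or v) and (v -> (not v))


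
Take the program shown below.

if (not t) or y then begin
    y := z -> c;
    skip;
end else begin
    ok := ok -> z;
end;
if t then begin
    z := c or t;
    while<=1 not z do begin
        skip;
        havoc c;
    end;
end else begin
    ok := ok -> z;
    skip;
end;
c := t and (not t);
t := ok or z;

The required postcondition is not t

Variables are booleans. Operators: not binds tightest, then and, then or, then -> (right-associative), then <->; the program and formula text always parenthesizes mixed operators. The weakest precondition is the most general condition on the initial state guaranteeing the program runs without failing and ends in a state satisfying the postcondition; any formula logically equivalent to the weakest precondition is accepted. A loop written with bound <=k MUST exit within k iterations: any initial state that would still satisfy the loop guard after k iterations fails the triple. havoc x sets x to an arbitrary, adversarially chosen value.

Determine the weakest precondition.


Working backward. After the program, not t must hold.
Before t := ok or z: not (ok or z)
Before c := t and (not t): not (ok or z)
Then branch requires ((not (c or t)) -> ((c or t) and (not (ok or c or t)))) and ((c or t) -> (not (ok or c or t))); else branch requires not ((ok -> z) or z).
Before the if: (t -> (((not (c or t)) -> ((c or t) and (not (ok or c or t)))) and ((c or t) -> (not (ok or c or t))))) and ((not t) -> (not ((ok -> z) or z)))
Then branch requires (t -> (((not (c or t)) -> ((c or t) and (not (ok or c or t)))) and ((c or t) -> (not (ok or c or t))))) and ((not t) -> (not ((ok -> z) or z))); else branch requires (t -> (((not (c or t)) -> ((c or t) and (not ((ok -> z) or c or t)))) and ((c or t) -> (not ((ok -> z) or c or t))))) and ((not t) -> (not (((ok -> z) -> z) or z))).
Before the if: (((not t) or y) -> ((t -> (((not (c or t)) -> ((c or t) and (not (ok or c or t)))) and ((c or t) -> (not (ok or c or t))))) and ((not t) -> (not ((ok -> z) or z))))) and ((not ((not t) or y)) -> ((t -> (((not (c or t)) -> ((c or t) and (not ((ok -> z) or c or t)))) and ((c or t) -> (not ((ok -> z) or c or t))))) and ((not t) -> (not (((ok -> z) -> z) or z)))))
Answer: WP = (((not t) or y) -> ((t -> (((not (c or t)) -> ((c or t) and (not (ok or c or t)))) and ((c or t) -> (not (ok or c or t))))) and ((not t) -> (not ((ok -> z) or z))))) and ((not ((not t) or y)) -> ((t -> (((not (c or t)) -> ((c or t) and (not ((ok -> z) or c or t)))) and ((c or t) -> (not ((ok -> z) or c or t))))) and ((not t) -> (not (((ok -> z) -> z) or z)))))


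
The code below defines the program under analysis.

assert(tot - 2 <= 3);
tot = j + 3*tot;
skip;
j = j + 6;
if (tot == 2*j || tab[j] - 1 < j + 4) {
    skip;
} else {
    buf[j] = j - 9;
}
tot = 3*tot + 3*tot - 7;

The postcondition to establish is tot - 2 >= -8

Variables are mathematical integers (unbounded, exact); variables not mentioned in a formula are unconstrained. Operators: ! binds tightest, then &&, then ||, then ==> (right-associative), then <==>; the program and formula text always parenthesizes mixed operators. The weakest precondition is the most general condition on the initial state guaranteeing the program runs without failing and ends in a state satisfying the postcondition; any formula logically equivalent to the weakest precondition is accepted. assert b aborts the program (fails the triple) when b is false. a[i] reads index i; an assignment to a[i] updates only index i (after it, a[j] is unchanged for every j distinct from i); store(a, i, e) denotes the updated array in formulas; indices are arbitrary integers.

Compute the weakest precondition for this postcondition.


Working backward. After the program, the postcondition tot - 2 >= -8 must hold; in canonical form it is tot >= -6.
Before tot := 3*tot + 3*tot - 7: 6*tot >= 1
Then branch requires 6*tot >= 1; else branch requires 6*tot >= 1.
Before the if: ((tot == 2*j || tab[j] < j + 5) ==> 6*tot >= 1) && ((!(tot == 2*j || tab[j] < j + 5)) ==> 6*tot >= 1)
Before j := j + 6: ((tot == 2*j + 12 || tab[j + 6] < j + 11) ==> 6*tot >= 1) && ((!(tot == 2*j + 12 || tab[j + 6] < j + 11)) ==> 6*tot >= 1)
Before skip: ((tot == 2*j + 12 || tab[j + 6] < j + 11) ==> 6*tot >= 1) && ((!(tot == 2*j + 12 || tab[j + 6] < j + 11)) ==> 6*tot >= 1)
Before tot := j + 3*tot: ((3*tot == j + 12 || tab[j + 6] < j + 11) ==> 6*j + 18*tot >= 1) && ((!(3*tot == j + 12 || tab[j + 6] < j + 11)) ==> 6*j + 18*tot >= 1)
Before assert tot - 2 <= 3: tot <= 5 && ((3*tot == j + 12 || tab[j + 6] < j + 11) ==> 6*j + 18*tot >= 1) && ((!(3*tot == j + 12 || tab[j + 6] < j + 11)) ==> 6*j + 18*tot >= 1)
Answer: WP = tot <= 5 && ((3*tot == j + 12 || tab[j + 6] < j + 11) ==> 6*j + 18*tot >= 1) && ((!(3*tot == j + 12 || tab[j + 6] < j + 11)) ==> 6*j + 18*tot >= 1)


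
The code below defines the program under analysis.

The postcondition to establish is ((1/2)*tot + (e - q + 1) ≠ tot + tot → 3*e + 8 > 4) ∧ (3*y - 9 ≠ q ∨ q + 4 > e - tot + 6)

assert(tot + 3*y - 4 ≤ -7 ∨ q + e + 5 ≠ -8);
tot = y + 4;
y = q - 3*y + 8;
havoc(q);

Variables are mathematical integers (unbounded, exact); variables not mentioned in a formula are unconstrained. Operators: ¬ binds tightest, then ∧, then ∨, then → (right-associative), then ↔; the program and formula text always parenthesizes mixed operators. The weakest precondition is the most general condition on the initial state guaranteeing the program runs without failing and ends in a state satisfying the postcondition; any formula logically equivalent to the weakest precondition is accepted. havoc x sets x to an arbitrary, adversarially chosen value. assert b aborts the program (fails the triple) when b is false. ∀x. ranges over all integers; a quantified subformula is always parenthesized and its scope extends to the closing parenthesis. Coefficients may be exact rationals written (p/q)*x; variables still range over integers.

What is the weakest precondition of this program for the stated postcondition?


Working backward. After the program, the postcondition ((1/2)*tot + (e - q + 1) ≠ tot + tot → 3*e + 8 > 4) ∧ (3*y - 9 ≠ q ∨ q + 4 > e - tot + 6) must hold; in canonical form it is (e ≠ q + (3/2)*tot - 1 → 3*e > -4) ∧ (3*y ≠ q + 9 ∨ q + tot > e + 2).
Before havoc q: ∀q_1. ((e ≠ q_1 + (3/2)*tot - 1 → 3*e > -4) ∧ (3*y ≠ q_1 + 9 ∨ q_1 + tot > e + 2))
Before y := q - 3*y + 8: ∀q_1. ((e ≠ q_1 + (3/2)*tot - 1 → 3*e > -4) ∧ (3*q ≠ q_1 + 9*y - 15 ∨ q_1 + tot > e + 2))
Before tot := y + 4: ∀q_1. ((e ≠ q_1 + (3/2)*y + 5 → 3*e > -4) ∧ (3*q ≠ q_1 + 9*y - 15 ∨ q_1 + y > e - 2))
Before assert tot + 3*y - 4 ≤ -7 ∨ q + e + 5 ≠ -8: (tot + 3*y ≤ -3 ∨ e + q ≠ -13) ∧ (∀q_1. ((e ≠ q_1 + (3/2)*y + 5 → 3*e > -4) ∧ (3*q ≠ q_1 + 9*y - 15 ∨ q_1 + y > e - 2)))
Answer: WP = (tot + 3*y ≤ -3 ∨ e + q ≠ -13) ∧ (∀q_1. ((e ≠ q_1 + (3/2)*y + 5 → 3*e > -4) ∧ (3*q ≠ q_1 + 9*y - 15 ∨ q_1 + y > e - 2)))


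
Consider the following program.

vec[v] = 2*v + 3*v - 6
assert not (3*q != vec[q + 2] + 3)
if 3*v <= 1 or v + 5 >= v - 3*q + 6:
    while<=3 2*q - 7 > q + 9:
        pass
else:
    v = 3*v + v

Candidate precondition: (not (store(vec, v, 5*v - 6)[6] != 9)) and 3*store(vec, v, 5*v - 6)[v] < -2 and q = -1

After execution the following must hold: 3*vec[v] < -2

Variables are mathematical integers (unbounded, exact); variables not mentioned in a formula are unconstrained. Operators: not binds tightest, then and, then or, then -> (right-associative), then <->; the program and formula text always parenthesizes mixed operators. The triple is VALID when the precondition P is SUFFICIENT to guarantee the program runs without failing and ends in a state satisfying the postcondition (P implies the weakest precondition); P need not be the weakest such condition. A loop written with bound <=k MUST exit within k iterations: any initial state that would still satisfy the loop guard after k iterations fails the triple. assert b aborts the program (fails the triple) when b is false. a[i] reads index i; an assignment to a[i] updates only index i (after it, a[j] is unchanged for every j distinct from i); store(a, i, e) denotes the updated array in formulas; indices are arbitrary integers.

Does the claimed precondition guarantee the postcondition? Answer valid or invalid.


Working backward. After the program, 3*vec[v] < -2 must hold.
Then branch requires (q > 16 -> ((q > 16 -> ((q > 16 -> ((not (q > 16)) and 3*vec[v] < -2)) and ((not (q > 16)) -> 3*vec[v] < -2))) and ((not (q > 16)) -> 3*vec[v] < -2))) and ((not (q > 16)) -> 3*vec[v] < -2); else branch requires 3*vec[4*v] < -2.
Before the if: ((3*v <= 1 or 3*q >= 1) -> ((q > 16 -> ((q > 16 -> ((q > 16 -> ((not (q > 16)) and 3*vec[v] < -2)) and ((not (q > 16)) -> 3*vec[v] < -2))) and ((not (q > 16)) -> 3*vec[v] < -2))) and ((not (q > 16)) -> 3*vec[v] < -2))) and ((not (3*v <= 1 or 3*q >= 1)) -> 3*vec[4*v] < -2)
Before assert not (3*q != vec[q + 2] + 3): (not (3*q != vec[q + 2] + 3)) and ((3*v <= 1 or 3*q >= 1) -> ((q > 16 -> ((q > 16 -> ((q > 16 -> ((not (q > 16)) and 3*vec[v] < -2)) and ((not (q > 16)) -> 3*vec[v] < -2))) and ((not (q > 16)) -> 3*vec[v] < -2))) and ((not (q > 16)) -> 3*vec[v] < -2))) and ((not (3*v <= 1 or 3*q >= 1)) -> 3*vec[4*v] < -2)
Before vec[v] := 2*v + 3*v - 6: (not (3*q != store(vec, v, 5*v - 6)[q + 2] + 3)) and ((3*v <= 1 or 3*q >= 1) -> ((q > 16 -> ((q > 16 -> ((q > 16 -> ((not (q > 16)) and 3*store(vec, v, 5*v - 6)[v] < -2)) and ((not (q > 16)) -> 3*store(vec, v, 5*v - 6)[v] < -2))) and ((not (q > 16)) -> 3*store(vec, v, 5*v - 6)[v] < -2))) and ((not (q > 16)) -> 3*store(vec, v, 5*v - 6)[v] < -2))) and ((not (3*v <= 1 or 3*q >= 1)) -> 3*store(vec, v, 5*v - 6)[4*v] < -2)
The weakest precondition is (not (3*q != store(vec, v, 5*v - 6)[q + 2] + 3)) and ((3*v <= 1 or 3*q >= 1) -> ((q > 16 -> ((q > 16 -> ((q > 16 -> ((not (q > 16)) and 3*store(vec, v, 5*v - 6)[v] < -2)) and ((not (q > 16)) -> 3*store(vec, v, 5*v - 6)[v] < -2))) and ((not (q > 16)) -> 3*store(vec, v, 5*v - 6)[v] < -2))) and ((not (q > 16)) -> 3*store(vec, v, 5*v - 6)[v] < -2))) and ((not (3*v <= 1 or 3*q >= 1)) -> 3*store(vec, v, 5*v - 6)[4*v] < -2).
Check whether (not (store(vec, v, 5*v - 6)[6] != 9)) and 3*store(vec, v, 5*v - 6)[v] < -2 and q = -1 implies it.
Countermodel: at the initial state q = -1, v = 1, vec = {[1] = 2, [4] = 0, [6] = 9, elsewhere 2}, the precondition holds but the weakest precondition fails.
Answer: invalid


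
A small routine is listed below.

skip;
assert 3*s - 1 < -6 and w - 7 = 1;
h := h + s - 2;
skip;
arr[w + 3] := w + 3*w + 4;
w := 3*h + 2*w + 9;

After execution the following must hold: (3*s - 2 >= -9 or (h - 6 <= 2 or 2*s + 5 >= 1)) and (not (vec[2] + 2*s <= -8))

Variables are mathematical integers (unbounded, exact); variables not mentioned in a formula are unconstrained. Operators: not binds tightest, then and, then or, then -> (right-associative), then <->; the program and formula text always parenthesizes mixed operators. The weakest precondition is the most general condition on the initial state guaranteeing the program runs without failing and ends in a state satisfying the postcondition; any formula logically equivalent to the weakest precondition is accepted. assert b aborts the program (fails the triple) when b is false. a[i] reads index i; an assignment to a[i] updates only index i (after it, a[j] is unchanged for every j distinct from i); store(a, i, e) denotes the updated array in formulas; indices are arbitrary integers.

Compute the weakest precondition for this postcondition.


Working backward. After the program, the postcondition (3*s - 2 >= -9 or (h - 6 <= 2 or 2*s + 5 >= 1)) and (not (vec[2] + 2*s <= -8)) must hold; in canonical form it is (3*s >= -7 or h <= 8 or 2*s >= -4) and (not (vec[2] + 2*s <= -8)).
Before w := 3*h + 2*w + 9: (3*s >= -7 or h <= 8 or 2*s >= -4) and (not (vec[2] + 2*s <= -8))
Before arr[w + 3] := w + 3*w + 4: (3*s >= -7 or h <= 8 or 2*s >= -4) and (not (vec[2] + 2*s <= -8))
Before skip: (3*s >= -7 or h <= 8 or 2*s >= -4) and (not (vec[2] + 2*s <= -8))
Before h := h + s - 2: (3*s >= -7 or h + s <= 10 or 2*s >= -4) and (not (vec[2] + 2*s <= -8))
Before assert 3*s - 1 < -6 and w - 7 = 1: 3*s < -5 and w = 8 and (3*s >= -7 or h + s <= 10 or 2*s >= -4) and (not (vec[2] + 2*s <= -8))
Before skip: 3*s < -5 and w = 8 and (3*s >= -7 or h + s <= 10 or 2*s >= -4) and (not (vec[2] + 2*s <= -8))
Answer: WP = 3*s < -5 and w = 8 and (3*s >= -7 or h + s <= 10 or 2*s >= -4) and (not (vec[2] + 2*s <= -8))


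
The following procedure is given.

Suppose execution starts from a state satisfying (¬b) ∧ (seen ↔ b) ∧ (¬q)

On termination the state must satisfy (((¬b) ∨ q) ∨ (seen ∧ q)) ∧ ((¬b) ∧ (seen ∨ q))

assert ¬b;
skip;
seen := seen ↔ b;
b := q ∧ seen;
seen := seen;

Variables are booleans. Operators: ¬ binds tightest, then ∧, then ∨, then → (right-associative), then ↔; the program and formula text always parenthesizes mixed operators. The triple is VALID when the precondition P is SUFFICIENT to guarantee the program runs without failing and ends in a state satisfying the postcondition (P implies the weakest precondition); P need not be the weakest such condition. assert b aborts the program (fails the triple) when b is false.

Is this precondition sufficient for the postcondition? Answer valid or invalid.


Working backward. After the program, the postcondition (((¬b) ∨ q) ∨ (seen ∧ q)) ∧ ((¬b) ∧ (seen ∨ q)) must hold; in canonical form it is ((¬b) ∨ q ∨ (seen ∧ q)) ∧ (¬b) ∧ (seen ∨ q).
Before seen := seen: ((¬b) ∨ q ∨ (seen ∧ q)) ∧ (¬b) ∧ (seen ∨ q)
Before b := q ∧ seen: ((¬(q ∧ seen)) ∨ q ∨ (seen ∧ q)) ∧ (¬(q ∧ seen)) ∧ (seen ∨ q)
Before seen := seen ↔ b: ((¬(q ∧ (seen ↔ b))) ∨ q ∨ ((seen ↔ b) ∧ q)) ∧ (¬(q ∧ (seen ↔ b))) ∧ ((seen ↔ b) ∨ q)
Before skip: ((¬(q ∧ (seen ↔ b))) ∨ q ∨ ((seen ↔ b) ∧ q)) ∧ (¬(q ∧ (seen ↔ b))) ∧ ((seen ↔ b) ∨ q)
Before assert ¬b: (¬b) ∧ ((¬(q ∧ (seen ↔ b))) ∨ q ∨ ((seen ↔ b) ∧ q)) ∧ (¬(q ∧ (seen ↔ b))) ∧ ((seen ↔ b) ∨ q)
The weakest precondition is (¬b) ∧ ((¬(q ∧ (seen ↔ b))) ∨ q ∨ ((seen ↔ b) ∧ q)) ∧ (¬(q ∧ (seen ↔ b))) ∧ ((seen ↔ b) ∨ q).
Check whether (¬b) ∧ (seen ↔ b) ∧ (¬q) implies it.
Every state satisfying the precondition satisfies the weakest precondition: the implication holds.
Answer: valid


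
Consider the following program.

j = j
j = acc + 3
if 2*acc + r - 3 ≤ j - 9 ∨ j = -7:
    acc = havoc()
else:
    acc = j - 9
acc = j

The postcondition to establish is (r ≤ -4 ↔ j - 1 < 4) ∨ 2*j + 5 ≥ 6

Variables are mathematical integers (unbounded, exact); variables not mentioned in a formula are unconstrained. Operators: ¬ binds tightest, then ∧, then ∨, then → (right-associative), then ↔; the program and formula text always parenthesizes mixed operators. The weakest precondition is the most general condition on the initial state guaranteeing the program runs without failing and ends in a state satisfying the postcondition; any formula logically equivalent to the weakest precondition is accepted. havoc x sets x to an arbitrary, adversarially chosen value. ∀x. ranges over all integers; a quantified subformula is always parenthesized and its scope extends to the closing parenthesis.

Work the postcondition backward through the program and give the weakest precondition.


Working backward. After the program, the postcondition (r ≤ -4 ↔ j - 1 < 4) ∨ 2*j + 5 ≥ 6 must hold; in canonical form it is (r ≤ -4 ↔ j < 5) ∨ 2*j ≥ 1.
Before acc := j: (r ≤ -4 ↔ j < 5) ∨ 2*j ≥ 1
Then branch requires (r ≤ -4 ↔ j < 5) ∨ 2*j ≥ 1; else branch requires (r ≤ -4 ↔ j < 5) ∨ 2*j ≥ 1.
Before the if: ((2*acc + r ≤ j - 6 ∨ j = -7) → ((r ≤ -4 ↔ j < 5) ∨ 2*j ≥ 1)) ∧ ((¬(2*acc + r ≤ j - 6 ∨ j = -7)) → ((r ≤ -4 ↔ j < 5) ∨ 2*j ≥ 1))
Before j := acc + 3: ((acc + r ≤ -3 ∨ acc = -10) → ((r ≤ -4 ↔ acc < 2) ∨ 2*acc ≥ -5)) ∧ ((¬(acc + r ≤ -3 ∨ acc = -10)) → ((r ≤ -4 ↔ acc < 2) ∨ 2*acc ≥ -5))
Before j := j: ((acc + r ≤ -3 ∨ acc = -10) → ((r ≤ -4 ↔ acc < 2) ∨ 2*acc ≥ -5)) ∧ ((¬(acc + r ≤ -3 ∨ acc = -10)) → ((r ≤ -4 ↔ acc < 2) ∨ 2*acc ≥ -5))
Answer: WP = ((acc + r ≤ -3 ∨ acc = -10) → ((r ≤ -4 ↔ acc < 2) ∨ 2*acc ≥ -5)) ∧ ((¬(acc + r ≤ -3 ∨ acc = -10)) → ((r ≤ -4 ↔ acc < 2) ∨ 2*acc ≥ -5))


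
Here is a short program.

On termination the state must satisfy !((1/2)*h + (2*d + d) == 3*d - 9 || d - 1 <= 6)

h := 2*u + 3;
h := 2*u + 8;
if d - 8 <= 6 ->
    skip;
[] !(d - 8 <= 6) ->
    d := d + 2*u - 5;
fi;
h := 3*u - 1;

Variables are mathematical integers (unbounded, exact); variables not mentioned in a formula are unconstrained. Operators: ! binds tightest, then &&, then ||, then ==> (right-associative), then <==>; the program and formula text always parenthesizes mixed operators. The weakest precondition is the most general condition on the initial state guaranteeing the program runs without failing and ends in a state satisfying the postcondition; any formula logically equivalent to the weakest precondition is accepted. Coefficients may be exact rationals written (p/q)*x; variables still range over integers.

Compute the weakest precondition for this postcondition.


Working backward. After the program, the postcondition !((1/2)*h + (2*d + d) == 3*d - 9 || d - 1 <= 6) must hold; in canonical form it is !((1/2)*h == -9 || d <= 7).
Before h := 3*u - 1: !((3/2)*u == -17/2 || d <= 7)
Then branch requires !((3/2)*u == -17/2 || d <= 7); else branch requires !((3/2)*u == -17/2 || d + 2*u <= 12).
Before the if: (d <= 14 ==> (!((3/2)*u == -17/2 || d <= 7))) && ((!(d <= 14)) ==> (!((3/2)*u == -17/2 || d + 2*u <= 12)))
Before h := 2*u + 8: (d <= 14 ==> (!((3/2)*u == -17/2 || d <= 7))) && ((!(d <= 14)) ==> (!((3/2)*u == -17/2 || d + 2*u <= 12)))
Before h := 2*u + 3: (d <= 14 ==> (!((3/2)*u == -17/2 || d <= 7))) && ((!(d <= 14)) ==> (!((3/2)*u == -17/2 || d + 2*u <= 12)))
Answer: WP = (d <= 14 ==> (!((3/2)*u == -17/2 || d <= 7))) && ((!(d <= 14)) ==> (!((3/2)*u == -17/2 || d + 2*u <= 12)))


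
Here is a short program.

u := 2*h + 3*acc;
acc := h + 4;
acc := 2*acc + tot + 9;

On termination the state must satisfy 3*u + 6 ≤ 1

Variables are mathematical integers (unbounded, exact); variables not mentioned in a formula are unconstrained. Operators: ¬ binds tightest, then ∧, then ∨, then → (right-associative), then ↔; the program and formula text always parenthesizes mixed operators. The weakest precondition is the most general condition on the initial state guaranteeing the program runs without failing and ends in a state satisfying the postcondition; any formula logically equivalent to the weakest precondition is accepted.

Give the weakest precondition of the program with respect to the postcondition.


Working backward. After the program, the postcondition 3*u + 6 ≤ 1 must hold; in canonical form it is 3*u ≤ -5.
Before acc := 2*acc + tot + 9: 3*u ≤ -5
Before acc := h + 4: 3*u ≤ -5
Before u := 2*h + 3*acc: 9*acc + 6*h ≤ -5
Answer: WP = 9*acc + 6*h ≤ -5


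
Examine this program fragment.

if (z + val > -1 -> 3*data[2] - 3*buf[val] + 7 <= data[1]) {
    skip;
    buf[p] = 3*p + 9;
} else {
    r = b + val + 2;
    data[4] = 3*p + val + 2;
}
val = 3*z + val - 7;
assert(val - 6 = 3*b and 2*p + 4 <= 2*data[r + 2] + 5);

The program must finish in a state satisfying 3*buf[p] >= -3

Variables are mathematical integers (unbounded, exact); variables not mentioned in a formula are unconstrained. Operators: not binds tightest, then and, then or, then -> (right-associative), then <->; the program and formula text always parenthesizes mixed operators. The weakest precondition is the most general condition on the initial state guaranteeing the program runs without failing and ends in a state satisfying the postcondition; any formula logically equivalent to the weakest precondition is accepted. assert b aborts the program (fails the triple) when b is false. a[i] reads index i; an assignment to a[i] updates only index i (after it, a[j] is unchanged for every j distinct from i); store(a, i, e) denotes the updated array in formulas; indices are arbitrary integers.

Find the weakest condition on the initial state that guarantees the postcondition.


Working backward. After the program, 3*buf[p] >= -3 must hold.
Before assert val - 6 = 3*b and 2*p + 4 <= 2*data[r + 2] + 5: val = 3*b + 6 and 2*p <= 2*data[r + 2] + 1 and 3*buf[p] >= -3
Before val := 3*z + val - 7: val + 3*z = 3*b + 13 and 2*p <= 2*data[r + 2] + 1 and 3*buf[p] >= -3
Then branch requires val + 3*z = 3*b + 13 and 2*p <= 2*data[r + 2] + 1 and 3*store(buf, p, 3*p + 9)[p] >= -3; else branch requires val + 3*z = 3*b + 13 and 2*p <= 2*store(data, 4, 3*p + val + 2)[b + val + 4] + 1 and 3*buf[p] >= -3.
Before the if: ((val + z > -1 -> 3*data[2] <= 3*buf[val] + data[1] - 7) -> (val + 3*z = 3*b + 13 and 2*p <= 2*data[r + 2] + 1 and 3*store(buf, p, 3*p + 9)[p] >= -3)) and ((not (val + z > -1 -> 3*data[2] <= 3*buf[val] + data[1] - 7)) -> (val + 3*z = 3*b + 13 and 2*p <= 2*store(data, 4, 3*p + val + 2)[b + val + 4] + 1 and 3*buf[p] >= -3))
Answer: WP = ((val + z > -1 -> 3*data[2] <= 3*buf[val] + data[1] - 7) -> (val + 3*z = 3*b + 13 and 2*p <= 2*data[r + 2] + 1 and 3*store(buf, p, 3*p + 9)[p] >= -3)) and ((not (val + z > -1 -> 3*data[2] <= 3*buf[val] + data[1] - 7)) -> (val + 3*z = 3*b + 13 and 2*p <= 2*store(data, 4, 3*p + val + 2)[b + val + 4] + 1 and 3*buf[p] >= -3))


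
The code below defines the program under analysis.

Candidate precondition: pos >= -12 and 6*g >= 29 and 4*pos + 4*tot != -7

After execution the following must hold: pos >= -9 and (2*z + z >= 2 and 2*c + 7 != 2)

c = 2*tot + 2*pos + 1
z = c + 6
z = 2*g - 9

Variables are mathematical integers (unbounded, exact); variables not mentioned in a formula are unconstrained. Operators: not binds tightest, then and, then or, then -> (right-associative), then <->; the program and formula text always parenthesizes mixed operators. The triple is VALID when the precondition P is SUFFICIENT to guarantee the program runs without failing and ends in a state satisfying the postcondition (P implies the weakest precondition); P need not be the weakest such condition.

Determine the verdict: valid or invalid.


Working backward. After the program, the postcondition pos >= -9 and (2*z + z >= 2 and 2*c + 7 != 2) must hold; in canonical form it is pos >= -9 and 3*z >= 2 and 2*c != -5.
Before z := 2*g - 9: pos >= -9 and 6*g >= 29 and 2*c != -5
Before z := c + 6: pos >= -9 and 6*g >= 29 and 2*c != -5
Before c := 2*tot + 2*pos + 1: pos >= -9 and 6*g >= 29 and 4*pos + 4*tot != -7
The weakest precondition is pos >= -9 and 6*g >= 29 and 4*pos + 4*tot != -7.
Check whether pos >= -12 and 6*g >= 29 and 4*pos + 4*tot != -7 implies it.
Countermodel: at the initial state g = 5, pos = -10, tot = 0, the precondition holds but the weakest precondition fails.
Answer: invalid


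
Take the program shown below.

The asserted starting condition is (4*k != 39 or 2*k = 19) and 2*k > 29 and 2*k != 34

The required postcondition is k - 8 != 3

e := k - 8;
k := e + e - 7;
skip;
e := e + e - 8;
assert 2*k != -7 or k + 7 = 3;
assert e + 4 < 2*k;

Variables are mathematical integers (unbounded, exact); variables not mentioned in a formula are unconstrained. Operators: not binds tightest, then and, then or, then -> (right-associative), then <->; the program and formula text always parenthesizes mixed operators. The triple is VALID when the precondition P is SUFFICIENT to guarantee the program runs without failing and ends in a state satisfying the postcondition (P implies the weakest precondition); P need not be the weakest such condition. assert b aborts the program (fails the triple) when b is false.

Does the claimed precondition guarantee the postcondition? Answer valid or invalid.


Working backward. After the program, the postcondition k - 8 != 3 must hold; in canonical form it is k != 11.
Before assert e + 4 < 2*k: e < 2*k - 4 and k != 11
Before assert 2*k != -7 or k + 7 = 3: (2*k != -7 or k = -4) and e < 2*k - 4 and k != 11
Before e := e + e - 8: (2*k != -7 or k = -4) and 2*e < 2*k + 4 and k != 11
Before skip: (2*k != -7 or k = -4) and 2*e < 2*k + 4 and k != 11
Before k := e + e - 7: (4*e != 7 or 2*e = 3) and 2*e > 10 and 2*e != 18
Before e := k - 8: (4*k != 39 or 2*k = 19) and 2*k > 26 and 2*k != 34
The weakest precondition is (4*k != 39 or 2*k = 19) and 2*k > 26 and 2*k != 34.
Check whether (4*k != 39 or 2*k = 19) and 2*k > 29 and 2*k != 34 implies it.
Every state satisfying the precondition satisfies the weakest precondition: the implication holds.
Answer: valid


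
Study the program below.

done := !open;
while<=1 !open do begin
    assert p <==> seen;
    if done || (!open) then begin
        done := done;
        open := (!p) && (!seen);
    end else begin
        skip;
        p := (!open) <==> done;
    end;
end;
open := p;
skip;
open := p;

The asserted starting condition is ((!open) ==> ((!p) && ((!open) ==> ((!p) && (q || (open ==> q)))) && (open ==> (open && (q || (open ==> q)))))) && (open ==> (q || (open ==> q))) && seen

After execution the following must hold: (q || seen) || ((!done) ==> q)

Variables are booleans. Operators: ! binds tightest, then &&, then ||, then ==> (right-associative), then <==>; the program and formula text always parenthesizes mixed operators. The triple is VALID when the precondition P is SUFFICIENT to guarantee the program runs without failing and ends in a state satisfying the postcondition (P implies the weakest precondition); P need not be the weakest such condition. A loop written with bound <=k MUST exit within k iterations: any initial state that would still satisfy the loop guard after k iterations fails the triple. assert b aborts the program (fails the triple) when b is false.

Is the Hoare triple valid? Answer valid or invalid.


Working backward. After the program, the postcondition (q || seen) || ((!done) ==> q) must hold; in canonical form it is q || seen || ((!done) ==> q).
Before open := p: q || seen || ((!done) ==> q)
Before skip: q || seen || ((!done) ==> q)
Before open := p: q || seen || ((!done) ==> q)
Before the loop (bound <=1), unroll the exhaustion recursion (WP_0 = exit-now case; WP_j = one more guarded iteration, up to j = 1):
  WP_0: open && (q || seen || ((!done) ==> q))
  WP_1: ((!open) ==> ((p <==> seen) && ((done || (!open)) ==> ((!p) && (!seen) && (q || seen || ((!done) ==> q)))) && ((!(done || (!open))) ==> (open && (q || seen || ((!done) ==> q)))))) && (open ==> (q || seen || ((!done) ==> q)))
So before the loop: ((!open) ==> ((p <==> seen) && ((done || (!open)) ==> ((!p) && (!seen) && (q || seen || ((!done) ==> q)))) && ((!(done || (!open))) ==> (open && (q || seen || ((!done) ==> q)))))) && (open ==> (q || seen || ((!done) ==> q)))
Before done := !open: ((!open) ==> ((p <==> seen) && ((!open) ==> ((!p) && (!seen) && (q || seen || (open ==> q)))) && (open ==> (open && (q || seen || (open ==> q)))))) && (open ==> (q || seen || (open ==> q)))
The weakest precondition is ((!open) ==> ((p <==> seen) && ((!open) ==> ((!p) && (!seen) && (q || seen || (open ==> q)))) && (open ==> (open && (q || seen || (open ==> q)))))) && (open ==> (q || seen || (open ==> q))).
Check whether ((!open) ==> ((!p) && ((!open) ==> ((!p) && (q || (open ==> q)))) && (open ==> (open && (q || (open ==> q)))))) && (open ==> (q || (open ==> q))) && seen implies it.
Countermodel: at the initial state open = false, p = false, q = false, seen = true, the precondition holds but the weakest precondition fails.
Answer: invalid


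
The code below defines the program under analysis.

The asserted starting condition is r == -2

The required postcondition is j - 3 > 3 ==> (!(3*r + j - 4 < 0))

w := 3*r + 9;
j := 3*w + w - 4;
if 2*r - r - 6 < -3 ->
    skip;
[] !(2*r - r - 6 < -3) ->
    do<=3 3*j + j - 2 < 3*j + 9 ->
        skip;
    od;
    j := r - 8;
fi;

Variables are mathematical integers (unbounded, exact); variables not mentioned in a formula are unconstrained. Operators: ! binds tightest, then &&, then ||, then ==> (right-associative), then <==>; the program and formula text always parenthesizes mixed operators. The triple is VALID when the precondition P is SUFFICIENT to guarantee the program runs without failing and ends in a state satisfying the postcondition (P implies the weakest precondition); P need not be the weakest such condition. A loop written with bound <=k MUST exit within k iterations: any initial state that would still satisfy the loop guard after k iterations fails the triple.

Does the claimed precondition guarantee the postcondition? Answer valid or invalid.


Working backward. After the program, the postcondition j - 3 > 3 ==> (!(3*r + j - 4 < 0)) must hold; in canonical form it is j > 6 ==> (!(j + 3*r < 4)).
Then branch requires j > 6 ==> (!(j + 3*r < 4)); else branch requires (j < 11 ==> ((j < 11 ==> ((j < 11 ==> ((!(j < 11)) && (r > 14 ==> (!(4*r < 12))))) && ((!(j < 11)) ==> (r > 14 ==> (!(4*r < 12)))))) && ((!(j < 11)) ==> (r > 14 ==> (!(4*r < 12)))))) && ((!(j < 11)) ==> (r > 14 ==> (!(4*r < 12)))).
Before the if: (r < 3 ==> (j > 6 ==> (!(j + 3*r < 4)))) && ((!(r < 3)) ==> ((j < 11 ==> ((j < 11 ==> ((j < 11 ==> ((!(j < 11)) && (r > 14 ==> (!(4*r < 12))))) && ((!(j < 11)) ==> (r > 14 ==> (!(4*r < 12)))))) && ((!(j < 11)) ==> (r > 14 ==> (!(4*r < 12)))))) && ((!(j < 11)) ==> (r > 14 ==> (!(4*r < 12))))))
Before j := 3*w + w - 4: (r < 3 ==> (4*w > 10 ==> (!(3*r + 4*w < 8)))) && ((!(r < 3)) ==> ((4*w < 15 ==> ((4*w < 15 ==> ((4*w < 15 ==> ((!(4*w < 15)) && (r > 14 ==> (!(4*r < 12))))) && ((!(4*w < 15)) ==> (r > 14 ==> (!(4*r < 12)))))) && ((!(4*w < 15)) ==> (r > 14 ==> (!(4*r < 12)))))) && ((!(4*w < 15)) ==> (r > 14 ==> (!(4*r < 12))))))
Before w := 3*r + 9: (r < 3 ==> (12*r > -26 ==> (!(15*r < -28)))) && ((!(r < 3)) ==> ((12*r < -21 ==> ((12*r < -21 ==> ((12*r < -21 ==> ((!(12*r < -21)) && (r > 14 ==> (!(4*r < 12))))) && ((!(12*r < -21)) ==> (r > 14 ==> (!(4*r < 12)))))) && ((!(12*r < -21)) ==> (r > 14 ==> (!(4*r < 12)))))) && ((!(12*r < -21)) ==> (r > 14 ==> (!(4*r < 12))))))
The weakest precondition is (r < 3 ==> (12*r > -26 ==> (!(15*r < -28)))) && ((!(r < 3)) ==> ((12*r < -21 ==> ((12*r < -21 ==> ((12*r < -21 ==> ((!(12*r < -21)) && (r > 14 ==> (!(4*r < 12))))) && ((!(12*r < -21)) ==> (r > 14 ==> (!(4*r < 12)))))) && ((!(12*r < -21)) ==> (r > 14 ==> (!(4*r < 12)))))) && ((!(12*r < -21)) ==> (r > 14 ==> (!(4*r < 12)))))).
Check whether r == -2 implies it.
Countermodel: at the initial state r = -2, the precondition holds but the weakest precondition fails.
Answer: invalid


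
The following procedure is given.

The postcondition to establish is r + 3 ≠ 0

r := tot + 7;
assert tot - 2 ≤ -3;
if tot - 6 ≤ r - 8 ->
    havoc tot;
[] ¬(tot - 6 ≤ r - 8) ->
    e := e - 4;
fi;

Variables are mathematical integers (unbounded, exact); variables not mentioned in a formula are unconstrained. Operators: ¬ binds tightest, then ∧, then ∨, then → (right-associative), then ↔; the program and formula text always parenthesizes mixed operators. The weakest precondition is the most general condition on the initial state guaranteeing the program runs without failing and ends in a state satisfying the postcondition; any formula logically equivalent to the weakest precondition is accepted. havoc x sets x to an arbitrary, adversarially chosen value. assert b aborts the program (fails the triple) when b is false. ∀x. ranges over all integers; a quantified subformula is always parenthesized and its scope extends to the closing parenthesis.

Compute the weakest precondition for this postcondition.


Working backward. After the program, the postcondition r + 3 ≠ 0 must hold; in canonical form it is r ≠ -3.
Then branch requires r ≠ -3; else branch requires r ≠ -3.
Before the if: (tot ≤ r - 2 → r ≠ -3) ∧ ((¬(tot ≤ r - 2)) → r ≠ -3)
Before assert tot - 2 ≤ -3: tot ≤ -1 ∧ (tot ≤ r - 2 → r ≠ -3) ∧ ((¬(tot ≤ r - 2)) → r ≠ -3)
Before r := tot + 7: tot ≤ -1 ∧ tot ≠ -10
Answer: WP = tot ≤ -1 ∧ tot ≠ -10


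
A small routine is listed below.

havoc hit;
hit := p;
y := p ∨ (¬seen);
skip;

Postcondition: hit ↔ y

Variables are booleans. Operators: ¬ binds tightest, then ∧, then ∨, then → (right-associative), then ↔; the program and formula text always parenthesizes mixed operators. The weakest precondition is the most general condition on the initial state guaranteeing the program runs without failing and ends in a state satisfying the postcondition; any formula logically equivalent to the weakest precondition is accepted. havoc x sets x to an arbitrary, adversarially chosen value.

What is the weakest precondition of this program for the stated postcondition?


Working backward. After the program, hit ↔ y must hold.
Before skip: hit ↔ y
Before y := p ∨ (¬seen): hit ↔ (p ∨ (¬seen))
Before hit := p: p ↔ (p ∨ (¬seen))
Before havoc hit: p ↔ (p ∨ (¬seen))
Answer: WP = p ↔ (p ∨ (¬seen))


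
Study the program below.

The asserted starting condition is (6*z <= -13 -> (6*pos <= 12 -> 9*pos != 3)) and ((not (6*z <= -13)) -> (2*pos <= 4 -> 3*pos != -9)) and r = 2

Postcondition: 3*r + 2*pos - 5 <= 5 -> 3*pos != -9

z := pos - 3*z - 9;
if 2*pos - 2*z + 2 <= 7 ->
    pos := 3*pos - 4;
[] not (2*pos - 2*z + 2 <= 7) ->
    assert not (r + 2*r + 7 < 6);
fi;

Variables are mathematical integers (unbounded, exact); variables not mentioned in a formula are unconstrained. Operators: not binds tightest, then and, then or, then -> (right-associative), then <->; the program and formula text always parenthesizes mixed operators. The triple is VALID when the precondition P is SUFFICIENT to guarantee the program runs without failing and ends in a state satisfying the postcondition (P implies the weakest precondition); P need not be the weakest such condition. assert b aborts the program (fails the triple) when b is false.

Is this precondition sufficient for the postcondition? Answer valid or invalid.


Working backward. After the program, the postcondition 3*r + 2*pos - 5 <= 5 -> 3*pos != -9 must hold; in canonical form it is 2*pos + 3*r <= 10 -> 3*pos != -9.
Then branch requires 6*pos + 3*r <= 18 -> 9*pos != 3; else branch requires (not (3*r < -1)) and (2*pos + 3*r <= 10 -> 3*pos != -9).
Before the if: (2*pos <= 2*z + 5 -> (6*pos + 3*r <= 18 -> 9*pos != 3)) and ((not (2*pos <= 2*z + 5)) -> ((not (3*r < -1)) and (2*pos + 3*r <= 10 -> 3*pos != -9)))
Before z := pos - 3*z - 9: (6*z <= -13 -> (6*pos + 3*r <= 18 -> 9*pos != 3)) and ((not (6*z <= -13)) -> ((not (3*r < -1)) and (2*pos + 3*r <= 10 -> 3*pos != -9)))
The weakest precondition is (6*z <= -13 -> (6*pos + 3*r <= 18 -> 9*pos != 3)) and ((not (6*z <= -13)) -> ((not (3*r < -1)) and (2*pos + 3*r <= 10 -> 3*pos != -9))).
Check whether (6*z <= -13 -> (6*pos <= 12 -> 9*pos != 3)) and ((not (6*z <= -13)) -> (2*pos <= 4 -> 3*pos != -9)) and r = 2 implies it.
Every state satisfying the precondition satisfies the weakest precondition: the implication holds.
Answer: valid


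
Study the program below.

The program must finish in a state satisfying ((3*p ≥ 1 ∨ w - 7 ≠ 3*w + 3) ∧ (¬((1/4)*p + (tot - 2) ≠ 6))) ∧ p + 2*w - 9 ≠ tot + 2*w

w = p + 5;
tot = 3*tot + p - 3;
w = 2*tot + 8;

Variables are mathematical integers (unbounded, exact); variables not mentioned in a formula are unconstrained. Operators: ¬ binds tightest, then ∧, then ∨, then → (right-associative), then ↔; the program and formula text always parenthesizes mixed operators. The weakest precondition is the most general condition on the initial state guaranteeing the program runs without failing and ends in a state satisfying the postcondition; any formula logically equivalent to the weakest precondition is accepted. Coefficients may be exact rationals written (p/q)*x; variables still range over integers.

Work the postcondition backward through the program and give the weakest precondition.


Working backward. After the program, the postcondition ((3*p ≥ 1 ∨ w - 7 ≠ 3*w + 3) ∧ (¬((1/4)*p + (tot - 2) ≠ 6))) ∧ p + 2*w - 9 ≠ tot + 2*w must hold; in canonical form it is (3*p ≥ 1 ∨ 2*w ≠ -10) ∧ (¬((1/4)*p + tot ≠ 8)) ∧ p ≠ tot + 9.
Before w := 2*tot + 8: (3*p ≥ 1 ∨ 4*tot ≠ -26) ∧ (¬((1/4)*p + tot ≠ 8)) ∧ p ≠ tot + 9
Before tot := 3*tot + p - 3: (3*p ≥ 1 ∨ 4*p + 12*tot ≠ -14) ∧ (¬((5/4)*p + 3*tot ≠ 11)) ∧ 3*tot ≠ -6
Before w := p + 5: (3*p ≥ 1 ∨ 4*p + 12*tot ≠ -14) ∧ (¬((5/4)*p + 3*tot ≠ 11)) ∧ 3*tot ≠ -6
Answer: WP = (3*p ≥ 1 ∨ 4*p + 12*tot ≠ -14) ∧ (¬((5/4)*p + 3*tot ≠ 11)) ∧ 3*tot ≠ -6


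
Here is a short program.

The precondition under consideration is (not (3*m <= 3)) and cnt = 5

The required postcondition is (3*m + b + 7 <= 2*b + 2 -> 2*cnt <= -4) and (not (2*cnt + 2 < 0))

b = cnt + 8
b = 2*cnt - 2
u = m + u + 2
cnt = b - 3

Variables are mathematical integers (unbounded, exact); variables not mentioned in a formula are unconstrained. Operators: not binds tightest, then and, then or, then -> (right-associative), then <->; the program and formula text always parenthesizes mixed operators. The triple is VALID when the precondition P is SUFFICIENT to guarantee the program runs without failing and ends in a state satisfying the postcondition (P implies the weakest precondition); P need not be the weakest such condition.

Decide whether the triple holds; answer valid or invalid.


Working backward. After the program, the postcondition (3*m + b + 7 <= 2*b + 2 -> 2*cnt <= -4) and (not (2*cnt + 2 < 0)) must hold; in canonical form it is (3*m <= b - 5 -> 2*cnt <= -4) and (not (2*cnt < -2)).
Before cnt := b - 3: (3*m <= b - 5 -> 2*b <= 2) and (not (2*b < 4))
Before u := m + u + 2: (3*m <= b - 5 -> 2*b <= 2) and (not (2*b < 4))
Before b := 2*cnt - 2: (3*m <= 2*cnt - 7 -> 4*cnt <= 6) and (not (4*cnt < 8))
Before b := cnt + 8: (3*m <= 2*cnt - 7 -> 4*cnt <= 6) and (not (4*cnt < 8))
The weakest precondition is (3*m <= 2*cnt - 7 -> 4*cnt <= 6) and (not (4*cnt < 8)).
Check whether (not (3*m <= 3)) and cnt = 5 implies it.
Every state satisfying the precondition satisfies the weakest precondition: the implication holds.
Answer: valid
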